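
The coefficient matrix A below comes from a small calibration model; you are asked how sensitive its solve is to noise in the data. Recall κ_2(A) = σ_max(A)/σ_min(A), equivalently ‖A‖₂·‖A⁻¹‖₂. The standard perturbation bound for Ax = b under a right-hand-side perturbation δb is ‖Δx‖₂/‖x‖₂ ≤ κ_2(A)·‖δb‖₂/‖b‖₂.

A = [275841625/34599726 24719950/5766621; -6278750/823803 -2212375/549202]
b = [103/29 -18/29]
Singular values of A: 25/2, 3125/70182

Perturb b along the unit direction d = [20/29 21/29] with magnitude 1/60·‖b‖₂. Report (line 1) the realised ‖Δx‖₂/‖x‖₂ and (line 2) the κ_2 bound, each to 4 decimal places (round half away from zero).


0.0300
4.6788

from the listed singular values, σ₁ = 25/2, σ_n = 3125/70182
κ_2(A) = (25/2) / (3125/70182) = 280.7280
perturbation bound = 280.7280·1/60 = 4.6788
solve Ax = b  →  x = [-20.9254 39.7451]
‖b‖₂ = 3.6056 and ‖x‖₂ = 44.9171
Δx = A⁻¹·δb where δb = 1/60·3.6056·d; ‖Δx‖ = 1.3496
realised ‖Δx‖/‖x‖ = 0.0300
tightness: 0.0300 against a bound of 4.6788 (unrounded ratio ≈ 0.0064)


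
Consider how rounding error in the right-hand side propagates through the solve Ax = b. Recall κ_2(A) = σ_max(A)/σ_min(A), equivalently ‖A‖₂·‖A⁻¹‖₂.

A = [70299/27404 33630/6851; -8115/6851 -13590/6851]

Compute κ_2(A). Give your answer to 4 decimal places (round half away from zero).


49.6000

AᵀA = [35476929/4443664 8299665/555458; 8299665/555458 7785000/277729]; tr = 553761/15376, det = 2025/3844
λ_max, λ_min = (553761/15376 ± √306153062721/236421376)/2 = 36, 225/15376
κ = σ_max/σ_min = 6/(15/124) = 49.6000


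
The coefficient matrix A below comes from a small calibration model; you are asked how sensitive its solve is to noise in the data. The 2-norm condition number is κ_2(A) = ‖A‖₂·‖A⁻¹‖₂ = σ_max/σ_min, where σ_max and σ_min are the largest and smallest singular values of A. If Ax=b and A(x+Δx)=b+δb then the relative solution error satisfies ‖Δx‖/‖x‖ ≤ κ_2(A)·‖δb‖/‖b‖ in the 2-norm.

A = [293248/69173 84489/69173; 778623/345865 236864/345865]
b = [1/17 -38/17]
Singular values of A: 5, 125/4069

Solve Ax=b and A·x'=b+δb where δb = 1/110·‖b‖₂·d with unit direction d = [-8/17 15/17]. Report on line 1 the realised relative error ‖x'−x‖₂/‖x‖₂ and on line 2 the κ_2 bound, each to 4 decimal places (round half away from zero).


0.0102
1.4796

largest singular value 5, smallest 125/4069
κ_2(A) = 5 / (125/4069) = 162.7600
perturbation bound = 162.7600·1/110 = 1.4796
solve Ax = b  →  x = [18.0371 -62.5558]
‖b‖ = 2.2361, ‖x‖ = 65.1043
with δb = [-0.0096 0.0179], A·Δx = δb → ‖Δx‖ = 0.6617
realised ‖Δx‖/‖x‖ = 0.0102
realised/bound (from unrounded values) ≈ 0.0069


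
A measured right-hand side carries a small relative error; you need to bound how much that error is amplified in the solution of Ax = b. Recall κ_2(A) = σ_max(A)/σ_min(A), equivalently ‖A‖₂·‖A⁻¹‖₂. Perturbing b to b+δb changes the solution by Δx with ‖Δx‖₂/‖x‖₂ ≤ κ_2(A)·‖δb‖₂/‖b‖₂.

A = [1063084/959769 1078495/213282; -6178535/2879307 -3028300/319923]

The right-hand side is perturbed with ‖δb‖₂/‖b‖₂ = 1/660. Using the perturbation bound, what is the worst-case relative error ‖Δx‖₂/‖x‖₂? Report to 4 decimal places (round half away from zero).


form AᵀA = [167285892961/28686535641 82594622990/3187392849; 82594622990/3187392849 163151442025/1416619044] with trace 8259613549/68260644 and determinant 9150625/68260644
solving λ² − 8259613549/68260644·λ + 9150625/68260644 = 0 gives λ = 121, 75625/68260644
κ_2(A) = √(λ_max/λ_min) = √(121 / (75625/68260644)) = 330.4800
worst-case relative error ≤ 330.4800 × 1/660 = 0.5007

0.5007


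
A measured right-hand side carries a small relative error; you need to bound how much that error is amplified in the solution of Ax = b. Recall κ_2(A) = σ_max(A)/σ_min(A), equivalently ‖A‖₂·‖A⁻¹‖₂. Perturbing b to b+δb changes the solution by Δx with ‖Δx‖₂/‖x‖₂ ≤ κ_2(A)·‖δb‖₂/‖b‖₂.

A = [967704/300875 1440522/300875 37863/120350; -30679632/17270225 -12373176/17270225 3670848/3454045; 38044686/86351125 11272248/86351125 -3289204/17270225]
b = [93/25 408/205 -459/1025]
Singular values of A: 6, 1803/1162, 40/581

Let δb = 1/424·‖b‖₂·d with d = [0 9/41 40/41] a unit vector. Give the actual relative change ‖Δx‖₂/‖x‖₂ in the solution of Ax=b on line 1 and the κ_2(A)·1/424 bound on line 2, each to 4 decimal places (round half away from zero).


0.0728
0.2055

from the listed singular values, σ₁ = 6, σ_n = 40/581
κ = σ_max/σ_min = 6/(40/581) = 87.1500
worst-case relative error ≤ 87.1500 × 1/424 = 0.2055
solve Ax = b  →  x = [-0.7667 1.2000 1.4001]
2-norm of b is 4.2426; of x, 1.9970
with δb = [0.0000 0.0022 0.0098], A·Δx = δb → ‖Δx‖ = 0.1453
realised ‖Δx‖/‖x‖ = 0.0728
realised/bound (from unrounded values) ≈ 0.3541


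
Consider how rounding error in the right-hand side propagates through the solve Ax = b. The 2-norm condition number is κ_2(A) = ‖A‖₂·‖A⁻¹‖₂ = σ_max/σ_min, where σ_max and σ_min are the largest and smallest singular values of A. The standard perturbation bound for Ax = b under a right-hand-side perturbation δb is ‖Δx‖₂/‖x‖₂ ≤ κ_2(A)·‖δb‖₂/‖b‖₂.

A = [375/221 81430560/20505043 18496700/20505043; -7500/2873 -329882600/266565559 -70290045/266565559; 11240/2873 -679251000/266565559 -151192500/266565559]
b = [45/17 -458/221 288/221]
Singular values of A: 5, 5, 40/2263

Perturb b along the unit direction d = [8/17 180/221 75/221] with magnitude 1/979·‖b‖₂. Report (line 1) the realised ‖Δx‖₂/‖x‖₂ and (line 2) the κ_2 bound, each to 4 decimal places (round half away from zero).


0.2889
0.2889

σ_max = 5, σ_min = 40/2263
κ = σ_max/σ_min = 5/(40/2263) = 282.8750
worst-case relative error ≤ 282.8750 × 1/979 = 0.2889
solve Ax = b  →  x = [0.6000 0.3902 0.0878]
2-norm of b is 3.6056; of x, 0.7211
Δx = A⁻¹·δb where δb = 1/979·3.6056·d; ‖Δx‖ = 0.2084
dividing the unrounded norms, ‖Δx‖/‖x‖ = 0.2889
tightness: 0.2889 against a bound of 0.2889; the bound is attained (ratio 1)


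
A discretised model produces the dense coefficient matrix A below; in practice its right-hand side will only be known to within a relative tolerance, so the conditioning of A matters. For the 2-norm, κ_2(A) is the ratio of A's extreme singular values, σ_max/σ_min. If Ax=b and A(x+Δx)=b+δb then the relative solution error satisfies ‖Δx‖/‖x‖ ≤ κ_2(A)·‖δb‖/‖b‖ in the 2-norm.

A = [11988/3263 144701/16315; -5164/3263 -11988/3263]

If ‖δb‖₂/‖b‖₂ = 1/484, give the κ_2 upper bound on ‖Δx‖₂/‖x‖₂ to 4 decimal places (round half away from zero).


0.4149

form AᵀA = [1008160/63001 12095892/315005; 12095892/315005 145154929/1575025] with trace 170358929/1575025 and determinant 456976/1575025
eigenvalues of AᵀA: λ = (tr ± √(tr²−4·det))/2 = 2704/25, 169/63001
σ_max=√(2704/25)=(52/5), σ_min=√(169/63001)=(13/251) → κ = 200.8000
κ_2(A)·‖δb‖/‖b‖ = 0.4149


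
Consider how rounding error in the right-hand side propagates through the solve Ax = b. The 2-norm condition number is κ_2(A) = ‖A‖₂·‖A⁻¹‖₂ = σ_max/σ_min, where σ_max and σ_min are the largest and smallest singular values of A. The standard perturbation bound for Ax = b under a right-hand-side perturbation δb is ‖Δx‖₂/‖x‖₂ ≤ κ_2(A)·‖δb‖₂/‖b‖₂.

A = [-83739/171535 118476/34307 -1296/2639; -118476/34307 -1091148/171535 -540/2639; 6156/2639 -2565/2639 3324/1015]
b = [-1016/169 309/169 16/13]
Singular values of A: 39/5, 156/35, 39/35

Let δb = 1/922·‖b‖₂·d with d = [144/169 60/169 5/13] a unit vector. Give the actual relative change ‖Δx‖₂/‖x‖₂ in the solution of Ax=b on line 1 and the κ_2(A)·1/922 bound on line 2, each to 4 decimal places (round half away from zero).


0.0017
0.0076

largest singular value 39/5, smallest 39/35
κ_2(A) = (39/5) / (39/35) = 7.0000
worst-case relative error ≤ 7.0000 × 1/922 = 0.0076
solve Ax = b  →  x = [2.6308 -1.6517 -1.9883]
2-norm of b is 6.4031; of x, 3.6881
with δb = [0.0059 0.0025 0.0027], A·Δx = δb → ‖Δx‖ = 0.0062
realised ‖Δx‖/‖x‖ = 0.0017
tightness: 0.0017 against a bound of 0.0076 (unrounded ratio ≈ 0.2226)


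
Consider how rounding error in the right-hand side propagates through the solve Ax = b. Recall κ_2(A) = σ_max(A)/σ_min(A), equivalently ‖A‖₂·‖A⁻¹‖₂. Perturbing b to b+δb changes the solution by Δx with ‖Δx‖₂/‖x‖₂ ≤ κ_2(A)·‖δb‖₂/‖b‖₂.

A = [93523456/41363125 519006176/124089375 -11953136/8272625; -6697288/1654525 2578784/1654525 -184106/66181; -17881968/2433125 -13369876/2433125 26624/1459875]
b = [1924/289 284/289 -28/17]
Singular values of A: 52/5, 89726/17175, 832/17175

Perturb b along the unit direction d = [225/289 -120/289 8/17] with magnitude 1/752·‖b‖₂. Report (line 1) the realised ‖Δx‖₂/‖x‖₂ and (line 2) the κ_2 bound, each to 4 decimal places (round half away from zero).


σ_max = 52/5, σ_min = 832/17175
κ_2(A) = (52/5) / (832/17175) = 214.6875
perturbation bound = 214.6875·1/752 = 0.2855
solve Ax = b  →  x = [-29.7858 40.3554 65.5983]
‖b‖₂ = 6.9282 and ‖x‖₂ = 82.5766
re-solving with b+δb shifts x by Δx of norm 0.1902
relative error = 0.0023
so the bound overstates the realised error by a factor of ≈ 123.9566 (computed from the unrounded values)

0.0023
0.2855


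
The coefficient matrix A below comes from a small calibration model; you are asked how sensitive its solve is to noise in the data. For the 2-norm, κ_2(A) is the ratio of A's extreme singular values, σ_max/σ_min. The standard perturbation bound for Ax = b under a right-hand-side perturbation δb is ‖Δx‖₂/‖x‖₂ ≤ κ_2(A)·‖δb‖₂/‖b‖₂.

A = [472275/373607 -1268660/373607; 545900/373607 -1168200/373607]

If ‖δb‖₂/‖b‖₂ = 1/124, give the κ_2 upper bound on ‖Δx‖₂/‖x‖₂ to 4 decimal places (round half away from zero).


0.1998

form AᵀA = [619560625/165971689 -1470721500/165971689; -1470721500/165971689 3536491600/165971689] with trace 24592025/982081 and determinant 1000000/982081
char-poly roots: 25 and 40000/982081
κ = σ_max/σ_min = 5/(200/991) = 24.7750
κ_2(A)·‖δb‖/‖b‖ = 0.1998


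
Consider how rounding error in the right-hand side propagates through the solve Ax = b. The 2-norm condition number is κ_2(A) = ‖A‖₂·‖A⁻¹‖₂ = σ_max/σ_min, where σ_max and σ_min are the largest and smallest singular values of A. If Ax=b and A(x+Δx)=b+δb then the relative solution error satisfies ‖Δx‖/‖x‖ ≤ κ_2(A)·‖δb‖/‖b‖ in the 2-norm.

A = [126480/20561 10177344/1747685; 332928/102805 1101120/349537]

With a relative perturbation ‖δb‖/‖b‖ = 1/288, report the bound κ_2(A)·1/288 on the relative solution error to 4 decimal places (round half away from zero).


0.6155

form AᵀA = [510770813184/10568868025 19456754688/422754721; 19456754688/422754721 463287066624/10568868025] with trace 1158213888/12567025 and determinant 84934656/314175625
eigenvalues of AᵀA: λ = (tr ± √(tr²−4·det))/2 = 2304/25, 36864/12567025
κ = σ_max/σ_min = (48/5)/(192/3545) = 177.2500
worst-case relative error ≤ 177.2500 × 1/288 = 0.6155


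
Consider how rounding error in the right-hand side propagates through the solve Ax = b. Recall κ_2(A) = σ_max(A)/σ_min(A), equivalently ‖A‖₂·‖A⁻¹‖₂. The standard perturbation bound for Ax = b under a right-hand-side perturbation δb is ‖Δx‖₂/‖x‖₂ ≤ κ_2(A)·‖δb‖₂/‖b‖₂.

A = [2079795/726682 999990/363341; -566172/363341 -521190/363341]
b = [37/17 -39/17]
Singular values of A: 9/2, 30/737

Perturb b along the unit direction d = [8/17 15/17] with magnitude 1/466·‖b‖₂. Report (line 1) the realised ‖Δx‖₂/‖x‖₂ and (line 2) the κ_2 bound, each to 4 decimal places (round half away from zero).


largest singular value 9/2, smallest 30/737
κ_2(A) = (9/2) / (30/737) = 110.5500
worst-case relative error ≤ 110.5500 × 1/466 = 0.2372
solve Ax = b  →  x = [17.4253 -17.3299]
‖b‖ = 3.1623, ‖x‖ = 24.5757
with δb = [0.0032 0.0060], A·Δx = δb → ‖Δx‖ = 0.1667
dividing the unrounded norms, ‖Δx‖/‖x‖ = 0.0068
so the bound overstates the realised error by a factor of ≈ 34.9718 (computed from the unrounded values)

0.0068
0.2372


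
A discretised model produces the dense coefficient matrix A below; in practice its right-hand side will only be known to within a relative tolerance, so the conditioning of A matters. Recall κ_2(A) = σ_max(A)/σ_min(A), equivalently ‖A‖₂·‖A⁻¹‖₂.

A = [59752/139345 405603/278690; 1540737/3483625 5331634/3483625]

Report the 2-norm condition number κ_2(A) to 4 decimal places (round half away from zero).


384.4000

AᵀA = [5475991609/14430015625 18773207838/14430015625; 18773207838/14430015625 257463026689/57720062500]; tr = 446987189/92352100, det = 14641/92352100
char-poly roots: 121/25 and 121/3694084
so κ_2 = √((121/25) / (121/3694084)) = 384.4000


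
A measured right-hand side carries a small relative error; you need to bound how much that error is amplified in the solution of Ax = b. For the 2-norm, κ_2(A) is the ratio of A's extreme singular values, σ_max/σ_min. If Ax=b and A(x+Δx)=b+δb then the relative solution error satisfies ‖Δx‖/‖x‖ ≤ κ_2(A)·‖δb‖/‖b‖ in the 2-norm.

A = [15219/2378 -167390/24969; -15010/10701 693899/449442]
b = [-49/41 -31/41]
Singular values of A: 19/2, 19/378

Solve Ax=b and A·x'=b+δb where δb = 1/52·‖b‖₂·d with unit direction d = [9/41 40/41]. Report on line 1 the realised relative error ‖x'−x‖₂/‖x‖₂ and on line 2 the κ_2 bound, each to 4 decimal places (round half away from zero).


0.0272
3.6346

σ_max = 19/2, σ_min = 19/378
κ_2(A) = (19/2) / (19/378) = 189.0000
perturbation bound = 189.0000·1/52 = 3.6346
solve Ax = b  →  x = [-14.4791 -13.6443]
‖b‖ = 1.4142, ‖x‖ = 19.8950
re-solving with b+δb shifts x by Δx of norm 0.5411
realised ‖Δx‖/‖x‖ = 0.0272
so the bound overstates the realised error by a factor of ≈ 133.6451 (computed from the unrounded values)


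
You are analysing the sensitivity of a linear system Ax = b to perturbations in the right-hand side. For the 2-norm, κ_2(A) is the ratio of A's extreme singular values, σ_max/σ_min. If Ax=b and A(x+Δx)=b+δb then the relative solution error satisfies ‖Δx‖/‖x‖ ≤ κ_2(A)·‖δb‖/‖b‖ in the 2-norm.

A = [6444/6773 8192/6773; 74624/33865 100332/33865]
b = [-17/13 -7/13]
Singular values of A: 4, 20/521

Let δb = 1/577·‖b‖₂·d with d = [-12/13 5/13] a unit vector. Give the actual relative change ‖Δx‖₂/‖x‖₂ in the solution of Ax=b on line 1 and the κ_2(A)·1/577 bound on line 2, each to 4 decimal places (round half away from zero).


σ_max = 4, σ_min = 20/521
κ = σ_max/σ_min = 4/(20/521) = 104.2000
worst-case relative error ≤ 104.2000 × 1/577 = 0.1806
solve Ax = b  →  x = [-20.9900 15.4300]
‖b‖₂ = 1.4142 and ‖x‖₂ = 26.0512
Δx = A⁻¹·δb where δb = 1/577·1.4142·d; ‖Δx‖ = 0.0638
relative error = 0.0025
so the bound overstates the realised error by a factor of ≈ 73.6839 (computed from the unrounded values)

0.0025
0.1806


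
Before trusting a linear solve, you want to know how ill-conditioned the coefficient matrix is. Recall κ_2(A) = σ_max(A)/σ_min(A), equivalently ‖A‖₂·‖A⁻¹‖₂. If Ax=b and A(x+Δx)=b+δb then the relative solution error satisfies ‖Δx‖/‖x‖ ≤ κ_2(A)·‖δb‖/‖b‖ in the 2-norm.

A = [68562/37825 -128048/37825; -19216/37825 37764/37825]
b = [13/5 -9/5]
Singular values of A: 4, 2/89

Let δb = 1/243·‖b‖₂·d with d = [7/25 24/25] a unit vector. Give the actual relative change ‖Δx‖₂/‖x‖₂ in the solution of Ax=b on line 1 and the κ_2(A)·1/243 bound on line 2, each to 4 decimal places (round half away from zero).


σ_max = 4, σ_min = 2/89
κ_2(A) = 4 / (2/89) = 178.0000
perturbation bound = 178.0000·1/243 = 0.7325
solve Ax = b  →  x = [-38.9118 -21.6029]
2-norm of b is 3.1623; of x, 44.5063
Δx = A⁻¹·δb where δb = 1/243·3.1623·d; ‖Δx‖ = 0.5791
relative error = 0.0130
so the bound overstates the realised error by a factor of ≈ 56.2965 (computed from the unrounded values)

0.0130
0.7325


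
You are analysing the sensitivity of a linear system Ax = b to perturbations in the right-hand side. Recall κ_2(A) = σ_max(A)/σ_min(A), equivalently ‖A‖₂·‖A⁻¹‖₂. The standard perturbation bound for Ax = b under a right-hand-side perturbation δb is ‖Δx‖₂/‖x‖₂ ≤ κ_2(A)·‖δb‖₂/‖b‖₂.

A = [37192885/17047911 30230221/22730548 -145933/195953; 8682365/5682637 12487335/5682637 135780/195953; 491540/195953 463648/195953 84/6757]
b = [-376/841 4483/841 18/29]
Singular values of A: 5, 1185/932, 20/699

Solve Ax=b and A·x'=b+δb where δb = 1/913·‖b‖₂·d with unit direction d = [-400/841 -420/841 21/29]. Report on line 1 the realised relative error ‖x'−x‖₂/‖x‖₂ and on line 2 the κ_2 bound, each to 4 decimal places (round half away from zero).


largest singular value 5, smallest 20/699
κ = σ_max/σ_min = 5/(20/699) = 174.7500
κ_2(A)·‖δb‖/‖b‖ = 0.1914
solve Ax = b  →  x = [-39.4328 42.2745 -39.4232]
‖b‖ = 5.3852, ‖x‖ = 69.9733
with δb = [-0.0028 -0.0029 0.0043], A·Δx = δb → ‖Δx‖ = 0.2061
relative error = 0.0029
so the bound overstates the realised error by a factor of ≈ 64.9686 (computed from the unrounded values)

0.0029
0.1914


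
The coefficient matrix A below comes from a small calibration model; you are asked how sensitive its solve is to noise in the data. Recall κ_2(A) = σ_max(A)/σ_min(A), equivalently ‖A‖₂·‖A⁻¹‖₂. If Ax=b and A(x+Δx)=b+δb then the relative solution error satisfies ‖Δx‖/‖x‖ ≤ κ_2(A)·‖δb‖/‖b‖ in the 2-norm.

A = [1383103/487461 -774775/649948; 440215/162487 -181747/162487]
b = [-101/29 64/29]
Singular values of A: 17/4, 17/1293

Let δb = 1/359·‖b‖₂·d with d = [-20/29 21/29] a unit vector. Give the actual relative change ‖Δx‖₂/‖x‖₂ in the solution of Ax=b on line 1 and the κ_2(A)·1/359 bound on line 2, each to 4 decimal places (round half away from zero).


0.0029
0.9004

from the listed singular values, σ₁ = 17/4, σ_n = 17/1293
κ_2(A) = (17/4) / (17/1293) = 323.2500
perturbation bound = 323.2500·1/359 = 0.9004
solve Ax = b  →  x = [116.7964 280.9231]
2-norm of b is 4.1231; of x, 304.2354
with δb = [-0.0079 0.0083], A·Δx = δb → ‖Δx‖ = 0.8735
relative error = 0.0029
tightness: 0.0029 against a bound of 0.9004 (unrounded ratio ≈ 0.0032)


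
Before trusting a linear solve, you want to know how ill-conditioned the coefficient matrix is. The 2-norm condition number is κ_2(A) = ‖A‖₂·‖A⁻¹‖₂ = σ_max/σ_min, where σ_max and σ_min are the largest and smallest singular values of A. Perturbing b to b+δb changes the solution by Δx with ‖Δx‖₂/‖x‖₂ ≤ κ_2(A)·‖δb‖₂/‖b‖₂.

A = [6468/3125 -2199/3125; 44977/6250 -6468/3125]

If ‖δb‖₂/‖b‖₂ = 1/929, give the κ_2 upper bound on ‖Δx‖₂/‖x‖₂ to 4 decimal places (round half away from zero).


AᵀA = [3504433/62500 -255486/15625; -255486/15625 74673/15625]; tr = 1217/20, det = 1521/2500
eigenvalues of AᵀA: λ = (tr ± √(tr²−4·det))/2 = 1521/25, 1/100
κ = σ_max/σ_min = (39/5)/(1/10) = 78.0000
bound on ‖Δx‖/‖x‖: κ·ε = 78.0000·1/929 = 0.0840

0.0840


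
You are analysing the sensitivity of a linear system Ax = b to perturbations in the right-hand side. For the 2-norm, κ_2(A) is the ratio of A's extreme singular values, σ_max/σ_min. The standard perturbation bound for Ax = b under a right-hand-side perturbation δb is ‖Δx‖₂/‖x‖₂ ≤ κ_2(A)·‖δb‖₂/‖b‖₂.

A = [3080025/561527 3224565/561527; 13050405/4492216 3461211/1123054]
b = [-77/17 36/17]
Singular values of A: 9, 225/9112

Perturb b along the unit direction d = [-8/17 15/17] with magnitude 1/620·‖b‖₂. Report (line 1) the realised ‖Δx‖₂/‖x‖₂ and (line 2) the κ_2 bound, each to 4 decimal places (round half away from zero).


σ_max = 9, σ_min = 225/9112
κ_2(A) = 9 / (225/9112) = 364.4800
bound on ‖Δx‖/‖x‖: κ·ε = 364.4800·1/620 = 0.5879
solve Ax = b  →  x = [-117.5338 111.4766]
‖b‖₂ = 5.0000 and ‖x‖₂ = 161.9915
δb = ε·‖b‖·d = [-0.0038 0.0071]; solving A·Δx = δb gives ‖Δx‖ = 0.3266
relative error = 0.0020
tightness: 0.0020 against a bound of 0.5879 (unrounded ratio ≈ 0.0034)

0.0020
0.5879


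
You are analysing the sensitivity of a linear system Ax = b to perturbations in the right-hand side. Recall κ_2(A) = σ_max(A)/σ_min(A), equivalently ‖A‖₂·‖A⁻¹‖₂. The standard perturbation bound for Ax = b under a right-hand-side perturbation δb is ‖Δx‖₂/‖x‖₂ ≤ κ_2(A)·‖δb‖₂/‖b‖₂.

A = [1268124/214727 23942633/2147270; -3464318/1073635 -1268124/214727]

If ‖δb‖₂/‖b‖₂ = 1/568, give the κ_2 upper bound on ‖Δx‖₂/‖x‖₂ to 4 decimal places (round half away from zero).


M = AᵀA = [180640004116/3988554025 67731136902/797710805; 67731136902/797710805 2540012190001/15954216100]. tr(M)=2257835437/11040980, det(M)=418161601/345030625
solving λ² − 2257835437/11040980·λ + 418161601/345030625 = 0 gives λ = 20449/100, 81796/13801225
σ_max=√(20449/100)=(143/10), σ_min=√(81796/13801225)=(286/3715) → κ = 185.7500
worst-case relative error ≤ 185.7500 × 1/568 = 0.3270

0.3270


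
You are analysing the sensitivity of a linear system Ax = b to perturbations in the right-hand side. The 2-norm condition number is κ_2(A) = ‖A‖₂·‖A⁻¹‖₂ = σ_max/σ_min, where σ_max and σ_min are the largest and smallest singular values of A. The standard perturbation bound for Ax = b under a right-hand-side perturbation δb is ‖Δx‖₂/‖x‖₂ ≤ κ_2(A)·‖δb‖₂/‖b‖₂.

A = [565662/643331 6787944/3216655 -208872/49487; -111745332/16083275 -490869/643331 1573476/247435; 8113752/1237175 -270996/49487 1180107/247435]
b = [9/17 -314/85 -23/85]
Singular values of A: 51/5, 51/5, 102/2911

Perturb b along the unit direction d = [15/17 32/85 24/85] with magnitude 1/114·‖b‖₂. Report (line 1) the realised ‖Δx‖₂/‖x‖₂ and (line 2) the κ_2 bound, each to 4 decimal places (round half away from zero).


largest singular value 51/5, smallest 102/2911
κ = σ_max/σ_min = (51/5)/(102/2911) = 291.1000
bound on ‖Δx‖/‖x‖: κ·ε = 291.1000·1/114 = 2.5535
solve Ax = b  →  x = [-9.4510 -23.1923 -13.6897]
2-norm of b is 3.7417; of x, 28.5414
Δx = A⁻¹·δb where δb = 1/114·3.7417·d; ‖Δx‖ = 0.9367
dividing the unrounded norms, ‖Δx‖/‖x‖ = 0.0328
tightness: 0.0328 against a bound of 2.5535 (unrounded ratio ≈ 0.0129)

0.0328
2.5535


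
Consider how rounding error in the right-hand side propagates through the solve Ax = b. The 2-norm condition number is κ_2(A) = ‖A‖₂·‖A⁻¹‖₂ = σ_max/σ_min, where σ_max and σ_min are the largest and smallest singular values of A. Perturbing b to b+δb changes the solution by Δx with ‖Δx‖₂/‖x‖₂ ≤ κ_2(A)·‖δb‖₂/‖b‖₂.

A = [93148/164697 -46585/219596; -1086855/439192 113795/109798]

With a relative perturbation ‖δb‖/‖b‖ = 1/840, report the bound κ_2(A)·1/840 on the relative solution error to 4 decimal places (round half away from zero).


0.1471

M = AᵀA = [6654719401/1032722496 -231048895/86060208; -231048895/86060208 32104325/28686736]. tr(M)=46215829/6110784, det(M)=366025/97772544
eigenvalues of AᵀA: λ = (tr ± √(tr²−4·det))/2 = 121/16, 3025/6110784
κ_2(A) = √(λ_max/λ_min) = √((121/16) / (3025/6110784)) = 123.6000
κ_2(A)·‖δb‖/‖b‖ = 0.1471


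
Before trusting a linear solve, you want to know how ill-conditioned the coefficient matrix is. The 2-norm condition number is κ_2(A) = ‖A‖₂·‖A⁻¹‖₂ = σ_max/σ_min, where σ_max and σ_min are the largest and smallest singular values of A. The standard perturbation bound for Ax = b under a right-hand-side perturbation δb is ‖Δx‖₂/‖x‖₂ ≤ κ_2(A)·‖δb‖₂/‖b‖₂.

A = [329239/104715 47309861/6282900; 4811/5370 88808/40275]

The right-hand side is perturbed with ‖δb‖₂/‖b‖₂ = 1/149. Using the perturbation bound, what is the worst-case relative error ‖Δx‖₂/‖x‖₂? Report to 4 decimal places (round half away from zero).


M = AᵀA = [18751916725/1754436996 135007695295/5263310988; 135007695295/5263310988 3888252150121/63159731856]. tr(M)=27001900309/373726224, det(M)=52200625/1494904896
eigenvalues of AᵀA: λ = (tr ± √(tr²−4·det))/2 = 289/4, 180625/373726224
so κ_2 = √((289/4) / (180625/373726224)) = 386.6400
perturbation bound = 386.6400·1/149 = 2.5949

2.5949


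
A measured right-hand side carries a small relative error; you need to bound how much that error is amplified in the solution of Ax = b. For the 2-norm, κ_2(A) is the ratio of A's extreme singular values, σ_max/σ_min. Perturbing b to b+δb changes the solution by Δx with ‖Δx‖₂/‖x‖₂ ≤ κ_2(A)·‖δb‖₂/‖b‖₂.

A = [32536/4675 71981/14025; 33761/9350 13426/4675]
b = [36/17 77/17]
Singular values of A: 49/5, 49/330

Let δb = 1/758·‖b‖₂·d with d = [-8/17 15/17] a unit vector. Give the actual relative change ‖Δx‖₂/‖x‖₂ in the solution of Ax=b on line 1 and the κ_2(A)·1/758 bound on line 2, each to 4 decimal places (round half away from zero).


0.0022
0.0871

from the listed singular values, σ₁ = 49/5, σ_n = 49/330
κ = σ_max/σ_min = (49/5)/(49/330) = 66.0000
worst-case relative error ≤ 66.0000 × 1/758 = 0.0871
solve Ax = b  →  x = [-11.7959 16.4082]
‖b‖ = 5.0000, ‖x‖ = 20.2082
δb = ε·‖b‖·d = [-0.0031 0.0058]; solving A·Δx = δb gives ‖Δx‖ = 0.0444
dividing the unrounded norms, ‖Δx‖/‖x‖ = 0.0022
tightness: 0.0022 against a bound of 0.0871 (unrounded ratio ≈ 0.0252)


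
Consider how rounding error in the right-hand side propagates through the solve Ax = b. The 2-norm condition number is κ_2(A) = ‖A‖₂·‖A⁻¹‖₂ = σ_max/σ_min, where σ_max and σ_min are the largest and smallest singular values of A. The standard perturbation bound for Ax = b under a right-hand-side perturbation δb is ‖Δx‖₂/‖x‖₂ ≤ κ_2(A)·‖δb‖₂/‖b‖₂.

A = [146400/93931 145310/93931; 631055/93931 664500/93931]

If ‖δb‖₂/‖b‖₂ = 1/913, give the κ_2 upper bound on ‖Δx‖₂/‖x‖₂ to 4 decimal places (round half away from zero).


0.1731

AᵀA = [249651025/5248681 262111500/5248681; 262111500/5248681 275238100/5248681]; tr = 624125/6241, det = 2500/6241
λ_max, λ_min = (624125/6241 ± √389469605625/38950081)/2 = 100, 25/6241
κ_2(A) = √(λ_max/λ_min) = √(100 / (25/6241)) = 158.0000
worst-case relative error ≤ 158.0000 × 1/913 = 0.1731


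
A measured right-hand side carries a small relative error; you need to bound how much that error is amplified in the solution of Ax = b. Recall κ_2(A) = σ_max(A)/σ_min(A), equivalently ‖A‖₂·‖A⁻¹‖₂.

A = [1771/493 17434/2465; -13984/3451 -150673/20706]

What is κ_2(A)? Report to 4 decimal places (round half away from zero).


52.5000

AᵀA = [415265/14161 11660218/212415; 11660218/212415 1312386049/12744900]; tr = 5834341/44100, det = 279841/44100
solving λ² − 5834341/44100·λ + 279841/44100 = 0 gives λ = 529/4, 529/11025
so κ_2 = √((529/4) / (529/11025)) = 52.5000


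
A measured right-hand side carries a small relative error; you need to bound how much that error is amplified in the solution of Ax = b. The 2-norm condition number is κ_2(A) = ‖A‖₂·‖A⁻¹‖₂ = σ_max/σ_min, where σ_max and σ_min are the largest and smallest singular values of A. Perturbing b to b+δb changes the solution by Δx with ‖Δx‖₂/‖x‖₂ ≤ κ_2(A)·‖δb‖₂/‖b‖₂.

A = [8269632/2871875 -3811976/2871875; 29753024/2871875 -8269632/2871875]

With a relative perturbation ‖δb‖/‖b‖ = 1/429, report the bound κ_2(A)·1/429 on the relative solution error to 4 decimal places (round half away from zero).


0.0536

AᵀA = [1525806800896/13196265625 -444112316928/13196265625; -444112316928/13196265625 132668759104/13196265625]; tr = 2653560896/21114025, det = 629407744/21114025
solving λ² − 2653560896/21114025·λ + 629407744/21114025 = 0 gives λ = 3136/25, 200704/844561
κ = σ_max/σ_min = (56/5)/(448/919) = 22.9750
worst-case relative error ≤ 22.9750 × 1/429 = 0.0536


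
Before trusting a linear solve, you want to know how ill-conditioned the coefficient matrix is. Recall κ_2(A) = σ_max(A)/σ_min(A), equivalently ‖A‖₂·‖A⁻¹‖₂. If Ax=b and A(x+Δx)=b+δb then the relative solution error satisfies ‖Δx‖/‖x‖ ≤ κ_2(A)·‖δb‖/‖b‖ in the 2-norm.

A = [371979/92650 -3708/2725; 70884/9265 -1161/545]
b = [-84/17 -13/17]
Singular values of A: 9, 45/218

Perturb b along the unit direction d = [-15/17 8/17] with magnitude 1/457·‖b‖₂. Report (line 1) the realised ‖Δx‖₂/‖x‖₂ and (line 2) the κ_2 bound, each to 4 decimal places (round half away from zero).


0.0027
0.0954

largest singular value 9, smallest 45/218
κ_2(A) = 9 / (45/218) = 43.6000
perturbation bound = 43.6000·1/457 = 0.0954
solve Ax = b  →  x = [5.1058 18.6960]
2-norm of b is 5.0000; of x, 19.3806
with δb = [-0.0097 0.0051], A·Δx = δb → ‖Δx‖ = 0.0530
realised ‖Δx‖/‖x‖ = 0.0027
so the bound overstates the realised error by a factor of ≈ 34.8852 (computed from the unrounded values)


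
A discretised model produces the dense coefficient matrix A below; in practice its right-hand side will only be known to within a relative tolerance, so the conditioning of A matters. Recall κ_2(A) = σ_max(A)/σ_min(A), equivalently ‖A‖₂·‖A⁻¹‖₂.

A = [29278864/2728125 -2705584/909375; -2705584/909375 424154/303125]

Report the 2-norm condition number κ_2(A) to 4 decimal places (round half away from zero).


form AᵀA = [1477013664256/11908265625 -143271495136/3969421875; -143271495136/3969421875 14302950916/1323140625] with trace 2569184356/19053225 and determinant 724255744/19053225
eigenvalues of AᵀA: λ = (tr ± √(tr²−4·det))/2 = 3364/25, 215296/762129
σ_max=√(3364/25)=(58/5), σ_min=√(215296/762129)=(464/873) → κ = 21.8250

21.8250


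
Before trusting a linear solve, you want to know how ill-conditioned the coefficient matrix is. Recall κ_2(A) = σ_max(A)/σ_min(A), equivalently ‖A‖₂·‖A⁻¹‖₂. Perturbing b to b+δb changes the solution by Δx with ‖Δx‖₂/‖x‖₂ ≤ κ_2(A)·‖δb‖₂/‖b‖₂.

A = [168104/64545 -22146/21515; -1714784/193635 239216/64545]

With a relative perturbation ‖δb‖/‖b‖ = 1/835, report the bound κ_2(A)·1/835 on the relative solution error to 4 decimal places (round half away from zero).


M = AᵀA = [127792590400/1499780529 -17748370000/499926843; -17748370000/499926843 2465532100/166642281]. tr(M)=887469700/8874441, det(M)=2560000/8874441
λ_max, λ_min = (887469700/8874441 ± √787511594142250000/78755703062481)/2 = 100, 25600/8874441
σ_max=√100=10, σ_min=√(25600/8874441)=(160/2979) → κ = 186.1875
worst-case relative error ≤ 186.1875 × 1/835 = 0.2230

0.2230


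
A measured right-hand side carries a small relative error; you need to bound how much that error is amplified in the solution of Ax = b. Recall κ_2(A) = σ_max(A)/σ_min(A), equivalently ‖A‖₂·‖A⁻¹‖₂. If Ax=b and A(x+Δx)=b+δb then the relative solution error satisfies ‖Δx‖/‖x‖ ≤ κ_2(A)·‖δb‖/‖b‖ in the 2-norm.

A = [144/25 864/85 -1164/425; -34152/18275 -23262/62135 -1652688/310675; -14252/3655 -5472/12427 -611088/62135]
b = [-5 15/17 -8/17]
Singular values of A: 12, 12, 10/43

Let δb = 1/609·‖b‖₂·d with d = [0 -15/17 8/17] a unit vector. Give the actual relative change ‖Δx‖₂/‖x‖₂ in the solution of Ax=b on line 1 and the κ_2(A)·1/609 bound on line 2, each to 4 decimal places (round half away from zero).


0.0083
0.0847

from the listed singular values, σ₁ = 12, σ_n = 10/43
condition number: 12 ÷ (10/43) = 51.6000
worst-case relative error ≤ 51.6000 × 1/609 = 0.0847
solve Ax = b  →  x = [3.2400 -2.6294 -1.1190]
2-norm of b is 5.0990; of x, 4.3201
Δx = A⁻¹·δb where δb = 1/609·5.0990·d; ‖Δx‖ = 0.0360
realised ‖Δx‖/‖x‖ = 0.0083
so the bound overstates the realised error by a factor of ≈ 10.1670 (computed from the unrounded values)


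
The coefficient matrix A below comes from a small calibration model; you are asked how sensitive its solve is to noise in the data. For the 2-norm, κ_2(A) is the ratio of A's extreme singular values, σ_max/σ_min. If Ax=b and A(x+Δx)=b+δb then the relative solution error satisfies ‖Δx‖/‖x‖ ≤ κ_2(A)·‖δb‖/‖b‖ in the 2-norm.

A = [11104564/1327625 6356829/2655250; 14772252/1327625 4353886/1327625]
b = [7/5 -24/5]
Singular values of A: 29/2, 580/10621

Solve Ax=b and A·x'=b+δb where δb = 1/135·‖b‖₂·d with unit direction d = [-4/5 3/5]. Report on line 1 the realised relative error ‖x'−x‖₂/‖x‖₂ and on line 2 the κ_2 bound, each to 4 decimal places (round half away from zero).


0.0093
1.9669

largest singular value 29/2, smallest 580/10621
κ = σ_max/σ_min = (29/2)/(580/10621) = 265.5250
worst-case relative error ≤ 265.5250 × 1/135 = 1.9669
solve Ax = b  →  x = [20.3109 -70.3763]
2-norm of b is 5.0000; of x, 73.2486
Δx = A⁻¹·δb where δb = 1/135·5.0000·d; ‖Δx‖ = 0.6782
relative error = 0.0093
realised/bound (from unrounded values) ≈ 0.0047


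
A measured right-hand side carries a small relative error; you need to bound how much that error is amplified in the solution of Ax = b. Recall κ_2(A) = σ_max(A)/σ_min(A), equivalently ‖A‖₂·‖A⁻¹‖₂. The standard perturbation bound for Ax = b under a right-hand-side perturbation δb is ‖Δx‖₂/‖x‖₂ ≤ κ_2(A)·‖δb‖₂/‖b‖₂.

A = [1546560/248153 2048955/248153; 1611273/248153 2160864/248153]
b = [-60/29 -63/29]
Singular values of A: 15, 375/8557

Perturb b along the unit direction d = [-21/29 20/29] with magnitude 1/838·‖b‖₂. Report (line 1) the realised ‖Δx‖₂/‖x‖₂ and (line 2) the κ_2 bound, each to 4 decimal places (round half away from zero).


0.4084
0.4084

largest singular value 15, smallest 375/8557
κ = σ_max/σ_min = 15/(375/8557) = 342.2800
κ_2(A)·‖δb‖/‖b‖ = 0.4084
solve Ax = b  →  x = [-0.1200 -0.1600]
2-norm of b is 3.0000; of x, 0.2000
with δb = [-0.0026 0.0025], A·Δx = δb → ‖Δx‖ = 0.0817
dividing the unrounded norms, ‖Δx‖/‖x‖ = 0.4084
tightness: 0.4084 against a bound of 0.4084; the bound is attained (ratio 1)


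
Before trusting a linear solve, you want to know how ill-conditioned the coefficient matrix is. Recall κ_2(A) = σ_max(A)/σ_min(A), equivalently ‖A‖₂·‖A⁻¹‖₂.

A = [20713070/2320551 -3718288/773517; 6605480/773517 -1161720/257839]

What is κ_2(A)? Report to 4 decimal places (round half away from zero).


M = AᵀA = [977077958500/6403040361 -173698720160/2134346787; -173698720160/2134346787 30882289984/711448929]. tr(M)=4342624804/22155849, det(M)=15366400/22155849
λ_max, λ_min = (4342624804/22155849 ± √18857028365763744016/490881644910801)/2 = 196, 78400/22155849
κ_2(A) = √(λ_max/λ_min) = √(196 / (78400/22155849)) = 235.3500

235.3500


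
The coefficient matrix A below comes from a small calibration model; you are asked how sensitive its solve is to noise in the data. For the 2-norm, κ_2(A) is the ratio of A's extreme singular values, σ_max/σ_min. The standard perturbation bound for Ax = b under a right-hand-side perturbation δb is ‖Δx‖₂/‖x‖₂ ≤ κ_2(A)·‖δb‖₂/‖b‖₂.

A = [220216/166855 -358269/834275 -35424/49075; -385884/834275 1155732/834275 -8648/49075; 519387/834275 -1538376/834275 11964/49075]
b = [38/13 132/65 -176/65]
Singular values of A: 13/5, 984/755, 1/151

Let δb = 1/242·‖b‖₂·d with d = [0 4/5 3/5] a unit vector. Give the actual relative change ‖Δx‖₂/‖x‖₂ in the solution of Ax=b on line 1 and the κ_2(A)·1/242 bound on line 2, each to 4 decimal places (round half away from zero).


from the listed singular values, σ₁ = 13/5, σ_n = 1/151
κ_2(A) = (13/5) / (1/151) = 392.6000
worst-case relative error ≤ 392.6000 × 1/242 = 1.6223
solve Ax = b  →  x = [1.8044 1.8342 -1.8415]
2-norm of b is 4.4721; of x, 3.1640
with δb = [0.0000 0.0148 0.0111], A·Δx = δb → ‖Δx‖ = 2.7905
realised ‖Δx‖/‖x‖ = 0.8819
tightness: 0.8819 against a bound of 1.6223 (unrounded ratio ≈ 0.5436)

0.8819
1.6223


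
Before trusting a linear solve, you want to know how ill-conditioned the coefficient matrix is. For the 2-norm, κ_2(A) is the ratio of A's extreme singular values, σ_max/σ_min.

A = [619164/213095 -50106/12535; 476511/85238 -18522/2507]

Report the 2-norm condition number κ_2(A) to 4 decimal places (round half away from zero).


125.3500

AᵀA = [24948181881/628504900 -8314590627/157126225; -8314590627/157126225 11087223336/157126225]; tr = 2771883009/25140196, det = 4862025/6285049
λ_max, λ_min = (2771883009/25140196 ± √7681379699399583681/632029454918416)/2 = 441/4, 44100/6285049
κ = σ_max/σ_min = (21/2)/(210/2507) = 125.3500


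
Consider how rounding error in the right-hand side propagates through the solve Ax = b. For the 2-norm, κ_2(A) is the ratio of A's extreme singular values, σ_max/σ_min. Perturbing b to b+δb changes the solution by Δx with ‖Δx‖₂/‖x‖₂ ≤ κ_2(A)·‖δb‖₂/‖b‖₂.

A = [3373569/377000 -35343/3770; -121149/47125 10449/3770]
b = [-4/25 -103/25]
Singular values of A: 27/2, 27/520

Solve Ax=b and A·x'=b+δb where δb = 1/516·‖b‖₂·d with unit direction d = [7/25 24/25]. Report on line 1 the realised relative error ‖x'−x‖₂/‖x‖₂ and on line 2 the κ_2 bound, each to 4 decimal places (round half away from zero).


from the listed singular values, σ₁ = 27/2, σ_n = 27/520
condition number: (27/2) ÷ (27/520) = 260.0000
bound on ‖Δx‖/‖x‖: κ·ε = 260.0000·1/516 = 0.5039
solve Ax = b  →  x = [-55.7344 -53.1826]
‖b‖ = 4.1231, ‖x‖ = 77.0371
re-solving with b+δb shifts x by Δx of norm 0.1539
relative error = 0.0020
tightness: 0.0020 against a bound of 0.5039 (unrounded ratio ≈ 0.0040)

0.0020
0.5039


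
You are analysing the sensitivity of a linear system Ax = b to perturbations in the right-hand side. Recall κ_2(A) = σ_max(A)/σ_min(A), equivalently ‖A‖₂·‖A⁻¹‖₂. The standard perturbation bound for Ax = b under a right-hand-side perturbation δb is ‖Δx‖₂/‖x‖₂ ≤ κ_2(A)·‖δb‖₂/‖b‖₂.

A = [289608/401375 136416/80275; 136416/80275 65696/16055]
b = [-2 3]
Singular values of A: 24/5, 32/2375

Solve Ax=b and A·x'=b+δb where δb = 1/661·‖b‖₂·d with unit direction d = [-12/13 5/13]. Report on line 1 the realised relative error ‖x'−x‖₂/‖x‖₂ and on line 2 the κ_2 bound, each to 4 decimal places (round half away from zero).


0.0018
0.5390

from the listed singular values, σ₁ = 24/5, σ_n = 32/2375
κ_2(A) = (24/5) / (32/2375) = 356.2500
perturbation bound = 356.2500·1/661 = 0.5390
solve Ax = b  →  x = [-205.3686 86.0216]
2-norm of b is 3.6056; of x, 222.6566
re-solving with b+δb shifts x by Δx of norm 0.4048
relative error = 0.0018
realised/bound (from unrounded values) ≈ 0.0034


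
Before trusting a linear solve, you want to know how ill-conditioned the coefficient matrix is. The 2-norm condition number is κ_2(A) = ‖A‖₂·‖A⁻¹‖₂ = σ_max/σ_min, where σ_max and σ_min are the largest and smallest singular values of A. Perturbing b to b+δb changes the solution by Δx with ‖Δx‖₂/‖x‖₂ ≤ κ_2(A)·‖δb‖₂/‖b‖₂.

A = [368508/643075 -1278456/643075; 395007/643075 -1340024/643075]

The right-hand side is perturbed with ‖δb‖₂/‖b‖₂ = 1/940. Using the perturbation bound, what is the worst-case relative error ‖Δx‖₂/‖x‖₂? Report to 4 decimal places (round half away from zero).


AᵀA = [347001993/491730625 -1189583976/491730625; -1189583976/491730625 4078613632/491730625]; tr = 7080985/786769, det = 576/786769
eigenvalues of AᵀA: λ = (tr ± √(tr²−4·det))/2 = 9, 64/786769
κ = σ_max/σ_min = 3/(8/887) = 332.6250
worst-case relative error ≤ 332.6250 × 1/940 = 0.3539

0.3539
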